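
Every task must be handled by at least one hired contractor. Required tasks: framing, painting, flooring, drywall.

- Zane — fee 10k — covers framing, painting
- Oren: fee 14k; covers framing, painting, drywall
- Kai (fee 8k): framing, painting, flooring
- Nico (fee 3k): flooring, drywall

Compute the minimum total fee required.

11

Choose Kai and Nico: together they cover framing, painting, flooring, drywall — every task.
Total fee: 8 + 3 = 11.
No cover costs less than 11.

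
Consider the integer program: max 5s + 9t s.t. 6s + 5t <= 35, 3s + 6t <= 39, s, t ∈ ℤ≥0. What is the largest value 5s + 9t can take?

54

(s,t)=(0,6): 6·0+5·6=30≤35, 3·0+6·6=36≤39, objective 54.
(s,t)=(1,5): 6·1+5·5=31≤35, 3·1+6·5=33≤39, objective 50.
(s,t)=(0,5): 6·0+5·5=25≤35, 3·0+6·5=30≤39, objective 45.
The best lattice point is (0,6), giving 54.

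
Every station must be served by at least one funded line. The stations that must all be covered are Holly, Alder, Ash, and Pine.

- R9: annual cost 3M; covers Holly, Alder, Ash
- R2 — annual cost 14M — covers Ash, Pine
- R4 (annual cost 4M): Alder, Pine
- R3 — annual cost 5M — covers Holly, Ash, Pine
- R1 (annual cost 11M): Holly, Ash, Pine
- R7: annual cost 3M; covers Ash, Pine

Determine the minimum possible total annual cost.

This is an integer covering problem.
Choose R9 and R7: together they cover Holly, Alder, Ash, Pine — every station.
Total annual cost: 3 + 3 = 6.
No cover costs less than 6.

6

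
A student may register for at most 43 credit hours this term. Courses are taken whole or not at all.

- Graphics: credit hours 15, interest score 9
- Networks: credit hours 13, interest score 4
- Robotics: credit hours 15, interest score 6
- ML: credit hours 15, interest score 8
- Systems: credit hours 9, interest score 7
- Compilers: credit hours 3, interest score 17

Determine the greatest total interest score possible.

Allowing fractional choices, the relaxed optimum would be about 41.4, but courses are indivisible.
Robotics + ML + Systems + Compilers: credit hours 15 + 15 + 9 + 3 = 42 ≤ 43, interest score 6 + 8 + 7 + 17 = 38.
Graphics + Robotics + Systems + Compilers: credit hours 15 + 15 + 9 + 3 = 42 ≤ 43, interest score 9 + 6 + 7 + 17 = 39.
Graphics + ML + Systems + Compilers: credit hours 15 + 15 + 9 + 3 = 42 ≤ 43, interest score 9 + 8 + 7 + 17 = 41.
Best is Graphics, ML, Systems, and Compilers with total interest score 41.

41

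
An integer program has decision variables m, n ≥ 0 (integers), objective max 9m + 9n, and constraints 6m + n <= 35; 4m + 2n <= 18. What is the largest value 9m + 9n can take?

81

(m,n)=(0,9): 6·0+1·9=9≤35, 4·0+2·9=18≤18, objective 81.
(m,n)=(0,8): 6·0+1·8=8≤35, 4·0+2·8=16≤18, objective 72.
No feasible integer point exceeds 81.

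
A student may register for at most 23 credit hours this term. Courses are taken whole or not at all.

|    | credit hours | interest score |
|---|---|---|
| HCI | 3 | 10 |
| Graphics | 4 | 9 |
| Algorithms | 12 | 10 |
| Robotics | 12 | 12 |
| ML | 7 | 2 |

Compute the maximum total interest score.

31

HCI + Robotics + ML: credit hours 3 + 12 + 7 = 22 ≤ 23, interest score 10 + 12 + 2 = 24.
HCI + Graphics + Algorithms: credit hours 3 + 4 + 12 = 19 ≤ 23, interest score 10 + 9 + 10 = 29.
HCI + Graphics + Robotics: credit hours 3 + 4 + 12 = 19 ≤ 23, interest score 10 + 9 + 12 = 31.
Best is HCI, Graphics, and Robotics with total interest score 31.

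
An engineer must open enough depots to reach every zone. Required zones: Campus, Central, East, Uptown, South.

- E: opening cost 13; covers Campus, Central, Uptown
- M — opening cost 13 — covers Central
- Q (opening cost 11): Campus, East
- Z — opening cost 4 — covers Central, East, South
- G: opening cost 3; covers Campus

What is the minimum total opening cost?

17

The greedy cost-per-new-zone heuristic would pick Z, G, and E for 20, but a cheaper cover exists.
Choose E and Z: together they cover Campus, Central, East, Uptown, South — every zone.
Total opening cost: 13 + 4 = 17.
No cover costs less than 17.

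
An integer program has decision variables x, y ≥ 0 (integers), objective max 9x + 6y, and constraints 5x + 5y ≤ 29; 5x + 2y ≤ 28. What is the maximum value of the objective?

Relaxing integrality, the LP optimum is 51.20 at (x,y) = (5.47, 0.333), which is not an integer point.
(x,y)=(5,0) is feasible, giving 45.
(x,y)=(4,1) is feasible, giving 42.
(x,y)=(4,0) is feasible, giving 36.
Maximum is 45 at (x,y)=(5,0).

45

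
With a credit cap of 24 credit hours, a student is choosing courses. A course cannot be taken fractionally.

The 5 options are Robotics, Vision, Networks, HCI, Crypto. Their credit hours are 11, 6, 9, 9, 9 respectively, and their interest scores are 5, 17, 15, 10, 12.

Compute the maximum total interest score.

Vision + Networks + HCI: credit hours 6 + 9 + 9 = 24 ≤ 24, interest score 17 + 15 + 10 = 42.
Vision + HCI + Crypto: credit hours 6 + 9 + 9 = 24 ≤ 24, interest score 17 + 10 + 12 = 39.
Vision + Networks + Crypto: credit hours 6 + 9 + 9 = 24 ≤ 24, interest score 17 + 15 + 12 = 44.
Best is Vision, Networks, and Crypto with total interest score 44.

44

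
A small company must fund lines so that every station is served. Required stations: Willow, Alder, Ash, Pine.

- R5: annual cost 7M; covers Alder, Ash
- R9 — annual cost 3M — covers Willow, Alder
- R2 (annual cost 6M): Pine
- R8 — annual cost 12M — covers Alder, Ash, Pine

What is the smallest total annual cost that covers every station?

This is a weighted set-cover instance.
The greedy cost-per-new-station heuristic would pick R9, R2, and R5 for 16, but a cheaper cover exists.
Choose R9 and R8: together they cover Willow, Alder, Ash, Pine — every station.
Total annual cost: 3 + 12 = 15.
No cover costs less than 15.

15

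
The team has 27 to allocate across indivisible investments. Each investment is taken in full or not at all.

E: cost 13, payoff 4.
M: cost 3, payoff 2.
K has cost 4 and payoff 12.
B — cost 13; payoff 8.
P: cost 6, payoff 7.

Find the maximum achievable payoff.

29

K + B + P: cost 4 + 13 + 6 = 23 ≤ 27, payoff 12 + 8 + 7 = 27.
E + M + K + P: cost 13 + 3 + 4 + 6 = 26 ≤ 27, payoff 4 + 2 + 12 + 7 = 25.
M + K + B + P: cost 3 + 4 + 13 + 6 = 26 ≤ 27, payoff 2 + 12 + 8 + 7 = 29.
Best is M, K, B, and P with total payoff 29.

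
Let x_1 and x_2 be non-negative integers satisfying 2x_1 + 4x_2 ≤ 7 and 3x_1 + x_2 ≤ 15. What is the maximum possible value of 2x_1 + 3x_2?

6

Relaxing integrality, the LP optimum is 7.00 at (x_1,x_2) = (3.5, 0), which is not an integer point.
(x_1,x_2)=(3,0): 2·3+4·0=6≤7, 3·3+1·0=9≤15, objective 6.
(x_1,x_2)=(2,0): 2·2+4·0=4≤7, 3·2+1·0=6≤15, objective 4.
The best lattice point is (3,0), giving 6.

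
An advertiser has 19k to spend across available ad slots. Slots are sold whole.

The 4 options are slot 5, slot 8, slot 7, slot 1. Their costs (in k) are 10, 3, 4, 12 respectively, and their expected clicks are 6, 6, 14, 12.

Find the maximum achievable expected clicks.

Treat it as a binary knapsack problem.
slot 8 + slot 7 + slot 1: cost 3 + 4 + 12 = 19 ≤ 19, expected clicks 6 + 14 + 12 = 32.
slot 7 + slot 1: cost 4 + 12 = 16 ≤ 19, expected clicks 14 + 12 = 26.
Best is slot 8, slot 7, and slot 1 with total expected clicks 32.

32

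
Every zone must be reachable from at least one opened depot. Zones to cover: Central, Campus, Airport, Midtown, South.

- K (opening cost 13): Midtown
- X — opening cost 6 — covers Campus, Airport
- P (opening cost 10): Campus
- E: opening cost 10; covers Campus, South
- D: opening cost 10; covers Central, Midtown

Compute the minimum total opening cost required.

Choose X, E, and D: together they cover Central, Campus, Airport, Midtown, South — every zone.
Total opening cost: 6 + 10 + 10 = 26.
No cover costs less than 26.

26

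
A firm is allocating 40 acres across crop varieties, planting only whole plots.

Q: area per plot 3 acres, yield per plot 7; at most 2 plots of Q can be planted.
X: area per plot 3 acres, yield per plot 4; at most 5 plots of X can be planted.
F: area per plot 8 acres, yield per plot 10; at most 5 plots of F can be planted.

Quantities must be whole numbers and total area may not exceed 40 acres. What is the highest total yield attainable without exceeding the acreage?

Q has the best ratio (7/3); taking only Q gives at most 2×7 = 14 (stopped by the supply cap of 2).
Mixing does better — 2×Q, 3×X, and 3×F: area 39 ≤ 40, yield 2·7 + 3·4 + 3·10 = 56.

56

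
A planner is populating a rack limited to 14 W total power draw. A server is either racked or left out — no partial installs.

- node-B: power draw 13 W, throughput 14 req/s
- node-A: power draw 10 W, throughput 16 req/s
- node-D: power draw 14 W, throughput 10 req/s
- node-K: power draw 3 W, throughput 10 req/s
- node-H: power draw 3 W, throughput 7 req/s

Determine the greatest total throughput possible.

Take node-A and node-K: power draw 10 + 3 = 13 ≤ 14, throughput 16 + 10 = 26.
No other feasible combination does better.

26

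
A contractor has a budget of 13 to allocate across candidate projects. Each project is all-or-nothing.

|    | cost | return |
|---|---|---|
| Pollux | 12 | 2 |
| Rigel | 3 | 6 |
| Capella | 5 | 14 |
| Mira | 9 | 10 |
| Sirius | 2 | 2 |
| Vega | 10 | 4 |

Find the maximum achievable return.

22

Allowing fractional choices, the relaxed optimum would be about 25.6, but projects are indivisible.
Capella + Sirius: cost 5 + 2 = 7 ≤ 13, return 14 + 2 = 16.
Rigel + Capella: cost 3 + 5 = 8 ≤ 13, return 6 + 14 = 20.
Rigel + Capella + Sirius: cost 3 + 5 + 2 = 10 ≤ 13, return 6 + 14 + 2 = 22.
Best is Rigel, Capella, and Sirius with total return 22.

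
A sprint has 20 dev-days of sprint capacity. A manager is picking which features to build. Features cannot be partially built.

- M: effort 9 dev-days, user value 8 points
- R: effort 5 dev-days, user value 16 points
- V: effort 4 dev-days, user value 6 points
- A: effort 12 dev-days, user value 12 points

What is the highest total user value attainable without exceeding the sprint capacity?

Allowing fractional choices, the relaxed optimum would be about 33.0, but features are indivisible.
M + R + V: effort 9 + 5 + 4 = 18 ≤ 20, user value 8 + 16 + 6 = 30.
R + A: effort 5 + 12 = 17 ≤ 20, user value 16 + 12 = 28.
Best is M, R, and V with total user value 30.

30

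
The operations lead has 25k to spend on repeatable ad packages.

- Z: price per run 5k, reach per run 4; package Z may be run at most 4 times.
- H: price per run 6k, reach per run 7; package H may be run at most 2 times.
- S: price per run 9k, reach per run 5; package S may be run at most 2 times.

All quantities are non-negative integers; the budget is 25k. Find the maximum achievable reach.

H has the best ratio (7/6); taking only H gives at most 2×7 = 14 (stopped by the supply cap of 2).
Mixing does better — 2×Z and 2×H: price 22 ≤ 25, reach 2·4 + 2·7 = 22.

22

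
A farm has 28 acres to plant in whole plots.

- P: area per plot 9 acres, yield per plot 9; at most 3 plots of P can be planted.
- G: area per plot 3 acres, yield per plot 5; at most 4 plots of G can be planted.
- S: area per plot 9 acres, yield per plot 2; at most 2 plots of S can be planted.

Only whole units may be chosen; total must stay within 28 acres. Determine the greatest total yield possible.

Take 2×P and 3×G: area 27 ≤ 28, yield 2·9 + 3·5 = 33.
No other integer combination yields more.

33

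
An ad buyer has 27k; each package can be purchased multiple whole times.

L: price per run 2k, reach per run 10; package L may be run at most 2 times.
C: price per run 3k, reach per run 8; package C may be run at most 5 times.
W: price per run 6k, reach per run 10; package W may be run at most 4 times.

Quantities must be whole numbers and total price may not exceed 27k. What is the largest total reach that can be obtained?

70

L has the best ratio (10/2); taking only L gives at most 2×10 = 20 (stopped by the supply cap of 2).
Mixing does better — 2×L, 5×C, and 1×W: price 25 ≤ 27, reach 2·10 + 5·8 + 1·10 = 70.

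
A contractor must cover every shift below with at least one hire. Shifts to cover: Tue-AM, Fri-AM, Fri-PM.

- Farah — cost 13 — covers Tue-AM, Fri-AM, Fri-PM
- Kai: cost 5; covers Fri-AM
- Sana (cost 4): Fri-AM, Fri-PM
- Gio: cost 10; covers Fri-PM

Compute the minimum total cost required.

13

This is an integer covering problem.
Farah alone covers Tue-AM, Fri-AM, Fri-PM — every shift.
Total cost: 13.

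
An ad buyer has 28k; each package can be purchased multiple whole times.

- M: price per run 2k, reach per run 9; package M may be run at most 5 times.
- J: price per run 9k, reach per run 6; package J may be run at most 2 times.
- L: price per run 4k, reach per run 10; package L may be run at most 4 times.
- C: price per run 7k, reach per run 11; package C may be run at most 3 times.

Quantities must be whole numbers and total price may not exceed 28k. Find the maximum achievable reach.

M has the best ratio (9/2); taking only M gives at most 5×9 = 45 (stopped by the supply cap of 5).
Mixing does better — 5×M and 4×L: price 26 ≤ 28, reach 5·9 + 4·10 = 85.

85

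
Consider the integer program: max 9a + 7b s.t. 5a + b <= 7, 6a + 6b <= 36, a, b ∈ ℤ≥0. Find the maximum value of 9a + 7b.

42

The continuous relaxation peaks at (0.25, 5.75) with value 42.50; rounding to a feasible lattice point costs some objective.
(a,b)=(0,6): 5·0+1·6=6≤7, 6·0+6·6=36≤36, objective 42.
(a,b)=(0,5): 5·0+1·5=5≤7, 6·0+6·5=30≤36, objective 35.
(a,b)=(0,4): 5·0+1·4=4≤7, 6·0+6·4=24≤36, objective 28.
No feasible integer point exceeds 42.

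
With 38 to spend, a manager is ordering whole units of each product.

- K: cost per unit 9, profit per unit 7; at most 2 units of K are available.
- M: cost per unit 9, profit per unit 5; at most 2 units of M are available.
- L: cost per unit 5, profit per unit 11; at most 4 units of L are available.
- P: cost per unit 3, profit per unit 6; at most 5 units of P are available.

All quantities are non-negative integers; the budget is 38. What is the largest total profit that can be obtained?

4×L and 5×P: cost 35 ≤ 38, profit 4·11 + 5·6 = 74.
1×K, 4×L, and 3×P: cost 38 ≤ 38, profit 1·7 + 4·11 + 3·6 = 69.
Best is 74.

74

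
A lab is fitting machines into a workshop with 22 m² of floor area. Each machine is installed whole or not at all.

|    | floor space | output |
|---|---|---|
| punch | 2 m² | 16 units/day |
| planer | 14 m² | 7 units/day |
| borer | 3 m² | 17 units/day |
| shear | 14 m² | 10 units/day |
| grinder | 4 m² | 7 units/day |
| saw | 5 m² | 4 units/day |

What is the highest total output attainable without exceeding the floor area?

punch + borer + grinder: floor space 2 + 3 + 4 = 9 ≤ 22, output 16 + 17 + 7 = 40.
punch + borer + shear: floor space 2 + 3 + 14 = 19 ≤ 22, output 16 + 17 + 10 = 43.
punch + borer + grinder + saw: floor space 2 + 3 + 4 + 5 = 14 ≤ 22, output 16 + 17 + 7 + 4 = 44.
Best is punch, borer, grinder, and saw with total output 44.

44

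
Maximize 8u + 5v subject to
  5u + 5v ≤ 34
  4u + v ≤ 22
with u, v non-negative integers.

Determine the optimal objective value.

45

Relaxing integrality, the LP optimum is 49.20 at (u,v) = (5.07, 1.73), which is not an integer point.
(u,v)=(5,1): 5·5+5·1=30≤34, 4·5+1·1=21≤22, objective 45.
(u,v)=(4,2): 5·4+5·2=30≤34, 4·4+1·2=18≤22, objective 42.
The best lattice point is (5,1), giving 45.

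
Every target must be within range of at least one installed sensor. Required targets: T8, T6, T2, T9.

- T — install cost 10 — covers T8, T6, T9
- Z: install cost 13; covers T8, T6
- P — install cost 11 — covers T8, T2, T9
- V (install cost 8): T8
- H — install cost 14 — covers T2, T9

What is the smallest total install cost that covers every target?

This is a weighted set-cover instance.
Choose T and P: together they cover T8, T6, T2, T9 — every target.
Total install cost: 10 + 11 = 21.

21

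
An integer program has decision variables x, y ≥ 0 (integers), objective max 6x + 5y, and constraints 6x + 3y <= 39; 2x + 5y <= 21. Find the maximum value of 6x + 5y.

Relaxing integrality, the LP optimum is 43.00 at (x,y) = (5.5, 2), which is not an integer point.
(x,y)=(6,1): 6·6+3·1=39≤39, 2·6+5·1=17≤21, objective 41.
(x,y)=(5,2): 6·5+3·2=36≤39, 2·5+5·2=20≤21, objective 40.
The best lattice point is (6,1), giving 41.

41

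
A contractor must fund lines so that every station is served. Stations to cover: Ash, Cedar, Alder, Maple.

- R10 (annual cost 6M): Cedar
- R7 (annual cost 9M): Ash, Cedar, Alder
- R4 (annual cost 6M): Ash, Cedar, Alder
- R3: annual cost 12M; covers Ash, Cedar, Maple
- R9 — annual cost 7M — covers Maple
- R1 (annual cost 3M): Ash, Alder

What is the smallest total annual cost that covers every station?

13

This is a weighted set-cover instance.
The greedy cost-per-new-station heuristic would pick R1, R10, and R9 for 16, but a cheaper cover exists.
Choose R4 and R9: together they cover Ash, Cedar, Alder, Maple — every station.
Total annual cost: 6 + 7 = 13.
No cover costs less than 13.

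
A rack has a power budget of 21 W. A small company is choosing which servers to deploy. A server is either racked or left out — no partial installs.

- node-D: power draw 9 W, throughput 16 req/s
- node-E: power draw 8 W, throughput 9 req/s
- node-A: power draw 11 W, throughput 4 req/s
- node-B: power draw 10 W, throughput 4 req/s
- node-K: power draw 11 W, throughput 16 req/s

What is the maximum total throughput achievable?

node-D + node-K: power draw 9 + 11 = 20 ≤ 21, throughput 16 + 16 = 32.
node-D + node-E: power draw 9 + 8 = 17 ≤ 21, throughput 16 + 9 = 25.
node-E + node-K: power draw 8 + 11 = 19 ≤ 21, throughput 9 + 16 = 25.
Best is node-D and node-K with total throughput 32.

32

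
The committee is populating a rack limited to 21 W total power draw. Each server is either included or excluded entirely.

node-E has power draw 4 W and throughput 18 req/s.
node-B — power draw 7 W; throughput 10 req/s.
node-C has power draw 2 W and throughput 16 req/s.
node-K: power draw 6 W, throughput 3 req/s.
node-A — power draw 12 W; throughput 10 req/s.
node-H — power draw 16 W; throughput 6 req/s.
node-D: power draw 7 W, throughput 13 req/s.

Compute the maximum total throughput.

57

Allowing fractional choices, the relaxed optimum would be about 57.8, but servers are indivisible.
node-E + node-B + node-C + node-D: power draw 4 + 7 + 2 + 7 = 20 ≤ 21, throughput 18 + 10 + 16 + 13 = 57.
node-E + node-C + node-K + node-D: power draw 4 + 2 + 6 + 7 = 19 ≤ 21, throughput 18 + 16 + 3 + 13 = 50.
Best is node-E, node-B, node-C, and node-D with total throughput 57.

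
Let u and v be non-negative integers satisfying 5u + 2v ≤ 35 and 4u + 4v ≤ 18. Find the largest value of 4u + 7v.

Relaxing integrality, the LP optimum is 31.50 at (u,v) = (0, 4.5), which is not an integer point.
(u,v)=(0,4) is feasible, giving 28.
(u,v)=(1,3) is feasible, giving 25.
(u,v)=(0,3) is feasible, giving 21.
No feasible integer point exceeds 28.

28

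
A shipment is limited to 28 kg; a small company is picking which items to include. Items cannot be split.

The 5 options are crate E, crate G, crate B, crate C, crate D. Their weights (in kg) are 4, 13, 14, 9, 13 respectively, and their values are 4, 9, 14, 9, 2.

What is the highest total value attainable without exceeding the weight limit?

27

Allowing fractional choices, the relaxed optimum would be about 27.7, but items are indivisible.
crate B + crate C: weight 14 + 9 = 23 ≤ 28, value 14 + 9 = 23.
crate E + crate B + crate C: weight 4 + 14 + 9 = 27 ≤ 28, value 4 + 14 + 9 = 27.
crate G + crate B: weight 13 + 14 = 27 ≤ 28, value 9 + 14 = 23.
Best is crate E, crate B, and crate C with total value 27.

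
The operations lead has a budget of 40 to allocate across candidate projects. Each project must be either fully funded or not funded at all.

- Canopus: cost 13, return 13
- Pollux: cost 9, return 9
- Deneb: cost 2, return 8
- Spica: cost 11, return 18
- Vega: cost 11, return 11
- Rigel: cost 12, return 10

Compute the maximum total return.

This is an integer program with binary decision variables.
Allowing fractional choices, the relaxed optimum would be about 53.0, but projects are indivisible.
Canopus + Pollux + Deneb + Spica: cost 13 + 9 + 2 + 11 = 35 ≤ 40, return 13 + 9 + 8 + 18 = 48.
Canopus + Deneb + Spica + Rigel: cost 13 + 2 + 11 + 12 = 38 ≤ 40, return 13 + 8 + 18 + 10 = 49.
Canopus + Deneb + Spica + Vega: cost 13 + 2 + 11 + 11 = 37 ≤ 40, return 13 + 8 + 18 + 11 = 50.
Best is Canopus, Deneb, Spica, and Vega with total return 50.

50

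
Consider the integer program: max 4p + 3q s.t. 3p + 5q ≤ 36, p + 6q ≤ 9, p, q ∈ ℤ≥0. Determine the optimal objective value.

(p,q)=(9,0) is feasible, giving 36.
(p,q)=(8,0) is feasible, giving 32.
No feasible integer point exceeds 36.

36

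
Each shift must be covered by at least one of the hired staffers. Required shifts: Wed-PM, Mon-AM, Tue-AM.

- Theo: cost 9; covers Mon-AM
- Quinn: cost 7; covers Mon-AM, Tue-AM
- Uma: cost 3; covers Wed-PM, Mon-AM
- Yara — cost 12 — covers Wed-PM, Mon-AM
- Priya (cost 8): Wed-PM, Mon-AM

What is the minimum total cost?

Choose Quinn and Uma: together they cover Wed-PM, Mon-AM, Tue-AM — every shift.
Total cost: 7 + 3 = 10.
No cover costs less than 10.

10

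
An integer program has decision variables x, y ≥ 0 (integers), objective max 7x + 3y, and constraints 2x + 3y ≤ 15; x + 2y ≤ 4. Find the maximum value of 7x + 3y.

28

(x,y)=(4,0): 2·4+3·0=8≤15, 1·4+2·0=4≤4, objective 28.
(x,y)=(3,0): 2·3+3·0=6≤15, 1·3+2·0=3≤4, objective 21.
Maximum is 28 at (x,y)=(4,0).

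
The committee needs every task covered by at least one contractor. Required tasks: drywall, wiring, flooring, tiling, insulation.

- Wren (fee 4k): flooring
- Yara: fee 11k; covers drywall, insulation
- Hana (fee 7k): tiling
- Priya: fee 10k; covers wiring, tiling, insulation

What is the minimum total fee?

25

Choose Wren, Yara, and Priya: together they cover drywall, wiring, flooring, tiling, insulation — every task.
Total fee: 4 + 11 + 10 = 25.
No cover costs less than 25.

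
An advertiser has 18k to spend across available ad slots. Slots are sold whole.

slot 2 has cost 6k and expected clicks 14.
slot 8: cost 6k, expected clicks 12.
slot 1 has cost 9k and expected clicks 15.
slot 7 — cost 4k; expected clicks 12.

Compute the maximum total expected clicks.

38

This is an integer program with binary decision variables.
slot 2 + slot 8 + slot 7: cost 6 + 6 + 4 = 16 ≤ 18, expected clicks 14 + 12 + 12 = 38.
slot 2 + slot 1: cost 6 + 9 = 15 ≤ 18, expected clicks 14 + 15 = 29.
slot 1 + slot 7: cost 9 + 4 = 13 ≤ 18, expected clicks 15 + 12 = 27.
Best is slot 2, slot 8, and slot 7 with total expected clicks 38.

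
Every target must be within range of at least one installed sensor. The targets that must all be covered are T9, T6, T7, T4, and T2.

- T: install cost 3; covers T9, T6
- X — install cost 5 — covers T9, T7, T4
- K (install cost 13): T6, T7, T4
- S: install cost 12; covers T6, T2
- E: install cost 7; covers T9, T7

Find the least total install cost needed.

17

The greedy cost-per-new-target heuristic would pick T, X, and S for 20, but a cheaper cover exists.
Choose X and S: together they cover T9, T6, T7, T4, T2 — every target.
Total install cost: 5 + 12 = 17.
No cover costs less than 17.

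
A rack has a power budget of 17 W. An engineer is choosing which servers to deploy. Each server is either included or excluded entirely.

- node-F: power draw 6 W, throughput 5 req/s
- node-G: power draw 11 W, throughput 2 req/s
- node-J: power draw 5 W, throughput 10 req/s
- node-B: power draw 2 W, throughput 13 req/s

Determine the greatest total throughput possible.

Allowing fractional choices, the relaxed optimum would be about 28.7, but servers are indivisible.
node-J + node-B: power draw 5 + 2 = 7 ≤ 17, throughput 10 + 13 = 23.
node-F + node-B: power draw 6 + 2 = 8 ≤ 17, throughput 5 + 13 = 18.
node-F + node-J + node-B: power draw 6 + 5 + 2 = 13 ≤ 17, throughput 5 + 10 + 13 = 28.
Best is node-F, node-J, and node-B with total throughput 28.

28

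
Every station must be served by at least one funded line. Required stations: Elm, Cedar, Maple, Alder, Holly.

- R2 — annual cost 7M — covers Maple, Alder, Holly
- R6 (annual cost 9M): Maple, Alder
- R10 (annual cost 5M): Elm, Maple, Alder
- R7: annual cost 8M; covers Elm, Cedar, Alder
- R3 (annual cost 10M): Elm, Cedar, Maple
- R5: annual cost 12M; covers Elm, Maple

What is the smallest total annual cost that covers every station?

15

Choose R2 and R7: together they cover Elm, Cedar, Maple, Alder, Holly — every station.
Total annual cost: 7 + 8 = 15.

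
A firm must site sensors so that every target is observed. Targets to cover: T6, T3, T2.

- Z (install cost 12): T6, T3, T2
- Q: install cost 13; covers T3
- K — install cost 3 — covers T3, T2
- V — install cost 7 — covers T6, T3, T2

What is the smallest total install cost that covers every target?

V alone covers T6, T3, T2 — every target.
Total install cost: 7.

7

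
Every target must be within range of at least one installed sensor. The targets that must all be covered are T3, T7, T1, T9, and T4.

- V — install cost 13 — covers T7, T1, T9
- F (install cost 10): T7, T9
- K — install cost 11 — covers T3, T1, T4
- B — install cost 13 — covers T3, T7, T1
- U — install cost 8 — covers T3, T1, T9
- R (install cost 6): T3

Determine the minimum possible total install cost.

21

The greedy cost-per-new-target heuristic would pick U, F, and K for 29, but a cheaper cover exists.
Choose F and K: together they cover T3, T7, T1, T9, T4 — every target.
Total install cost: 10 + 11 = 21.
No cover costs less than 21.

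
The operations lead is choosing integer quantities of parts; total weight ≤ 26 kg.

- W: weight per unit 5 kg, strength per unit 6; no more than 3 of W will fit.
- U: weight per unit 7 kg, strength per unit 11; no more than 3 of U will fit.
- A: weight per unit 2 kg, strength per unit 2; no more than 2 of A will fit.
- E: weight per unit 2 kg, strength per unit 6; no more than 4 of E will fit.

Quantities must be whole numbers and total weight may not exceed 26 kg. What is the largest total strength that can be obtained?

50

2×U, 2×A, and 4×E: weight 26 ≤ 26, strength 2·11 + 2·2 + 4·6 = 50.
2×U, 1×A, and 4×E: weight 24 ≤ 26, strength 2·11 + 1·2 + 4·6 = 48.
Best is 50.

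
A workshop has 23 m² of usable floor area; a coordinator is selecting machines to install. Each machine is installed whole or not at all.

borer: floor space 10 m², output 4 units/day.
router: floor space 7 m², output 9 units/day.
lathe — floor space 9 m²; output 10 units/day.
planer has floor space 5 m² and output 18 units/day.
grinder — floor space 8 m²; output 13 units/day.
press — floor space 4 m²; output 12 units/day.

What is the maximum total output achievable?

Treat it as a binary knapsack problem.
Take planer, grinder, and press: floor space 5 + 8 + 4 = 17 ≤ 23, output 18 + 13 + 12 = 43.
No other feasible combination does better.

43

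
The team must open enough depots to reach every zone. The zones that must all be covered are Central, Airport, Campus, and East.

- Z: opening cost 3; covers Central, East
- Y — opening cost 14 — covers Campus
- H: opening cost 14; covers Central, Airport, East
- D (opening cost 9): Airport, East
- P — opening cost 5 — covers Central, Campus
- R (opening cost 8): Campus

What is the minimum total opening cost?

14

This is an integer covering problem.
The greedy cost-per-new-zone heuristic would pick Z, P, and D for 17, but a cheaper cover exists.
Choose D and P: together they cover Central, Airport, Campus, East — every zone.
Total opening cost: 9 + 5 = 14.
No cover costs less than 14.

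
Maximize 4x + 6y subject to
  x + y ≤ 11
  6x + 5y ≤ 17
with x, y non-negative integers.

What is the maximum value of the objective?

The continuous relaxation peaks at (0, 3.4) with value 20.40; rounding to a feasible lattice point costs some objective.
(x,y)=(0,3): 1·0+1·3=3≤11, 6·0+5·3=15≤17, objective 18.
(x,y)=(1,2): 1·1+1·2=3≤11, 6·1+5·2=16≤17, objective 16.
No feasible integer point exceeds 18.

18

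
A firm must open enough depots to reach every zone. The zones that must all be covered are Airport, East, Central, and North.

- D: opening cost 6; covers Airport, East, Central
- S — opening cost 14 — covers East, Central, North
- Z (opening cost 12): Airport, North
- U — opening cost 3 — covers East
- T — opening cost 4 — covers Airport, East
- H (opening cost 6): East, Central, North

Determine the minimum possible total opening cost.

The greedy cost-per-new-zone heuristic would pick D and H for 12, but a cheaper cover exists.
Choose T and H: together they cover Airport, East, Central, North — every zone.
Total opening cost: 4 + 6 = 10.
No cover costs less than 10.

10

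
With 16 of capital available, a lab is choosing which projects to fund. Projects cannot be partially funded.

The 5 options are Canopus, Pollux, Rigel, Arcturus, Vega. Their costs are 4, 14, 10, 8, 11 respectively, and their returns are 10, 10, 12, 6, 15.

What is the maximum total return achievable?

Take Canopus and Vega: cost 4 + 11 = 15 ≤ 16, return 10 + 15 = 25.
No other feasible combination does better.

25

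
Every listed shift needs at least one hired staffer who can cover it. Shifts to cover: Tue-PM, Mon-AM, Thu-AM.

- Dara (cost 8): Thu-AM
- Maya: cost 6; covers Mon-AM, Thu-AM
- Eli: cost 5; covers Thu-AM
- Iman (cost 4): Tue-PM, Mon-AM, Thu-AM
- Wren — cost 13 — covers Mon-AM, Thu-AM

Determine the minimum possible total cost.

4

Iman alone covers Tue-PM, Mon-AM, Thu-AM — every shift.
Total cost: 4.
No cover costs less than 4.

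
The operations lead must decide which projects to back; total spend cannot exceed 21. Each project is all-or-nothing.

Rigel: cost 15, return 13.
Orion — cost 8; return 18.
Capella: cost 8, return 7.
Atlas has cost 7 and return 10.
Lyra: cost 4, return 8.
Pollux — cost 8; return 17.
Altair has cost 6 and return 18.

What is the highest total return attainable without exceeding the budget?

46

Allowing fractional choices, the relaxed optimum would be about 50.9, but projects are indivisible.
Orion + Lyra + Altair: cost 8 + 4 + 6 = 18 ≤ 21, return 18 + 8 + 18 = 44.
Orion + Atlas + Altair: cost 8 + 7 + 6 = 21 ≤ 21, return 18 + 10 + 18 = 46.
Atlas + Pollux + Altair: cost 7 + 8 + 6 = 21 ≤ 21, return 10 + 17 + 18 = 45.
Best is Orion, Atlas, and Altair with total return 46.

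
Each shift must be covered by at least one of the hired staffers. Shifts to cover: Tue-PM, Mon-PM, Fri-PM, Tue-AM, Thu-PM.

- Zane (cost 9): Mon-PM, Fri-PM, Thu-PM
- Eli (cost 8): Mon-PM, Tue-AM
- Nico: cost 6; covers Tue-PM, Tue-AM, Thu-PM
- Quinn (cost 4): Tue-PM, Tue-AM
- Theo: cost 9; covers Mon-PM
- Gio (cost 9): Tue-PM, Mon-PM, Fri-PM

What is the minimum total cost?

13

The greedy cost-per-new-shift heuristic would pick Nico and Zane for 15, but a cheaper cover exists.
Choose Zane and Quinn: together they cover Tue-PM, Mon-PM, Fri-PM, Tue-AM, Thu-PM — every shift.
Total cost: 9 + 4 = 13.
No cover costs less than 13.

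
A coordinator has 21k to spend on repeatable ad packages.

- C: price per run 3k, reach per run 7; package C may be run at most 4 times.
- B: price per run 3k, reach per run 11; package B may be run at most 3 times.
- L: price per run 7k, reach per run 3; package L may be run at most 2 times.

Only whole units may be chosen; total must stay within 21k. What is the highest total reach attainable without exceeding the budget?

Take 4×C and 3×B: price 21 ≤ 21, reach 4·7 + 3·11 = 61.
B has the best ratio (11/3) and is taken to its limit of 3; remaining capacity is filled optimally with the others.

61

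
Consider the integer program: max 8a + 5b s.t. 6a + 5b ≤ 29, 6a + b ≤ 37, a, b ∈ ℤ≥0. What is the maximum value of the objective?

Relaxing integrality, the LP optimum is 38.67 at (a,b) = (4.83, 0), which is not an integer point.
(a,b)=(4,1): 6·4+5·1=29≤29, 6·4+1·1=25≤37, objective 37.
(a,b)=(3,2): 6·3+5·2=28≤29, 6·3+1·2=20≤37, objective 34.
(a,b)=(4,0): 6·4+5·0=24≤29, 6·4+1·0=24≤37, objective 32.
Maximum is 37 at (a,b)=(4,1).

37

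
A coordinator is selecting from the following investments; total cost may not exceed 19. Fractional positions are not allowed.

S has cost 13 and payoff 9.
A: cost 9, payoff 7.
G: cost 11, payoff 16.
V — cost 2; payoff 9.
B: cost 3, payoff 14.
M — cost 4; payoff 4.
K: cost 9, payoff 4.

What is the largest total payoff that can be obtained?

G + V + B: cost 11 + 2 + 3 = 16 ≤ 19, payoff 16 + 9 + 14 = 39.
A + V + B + M: cost 9 + 2 + 3 + 4 = 18 ≤ 19, payoff 7 + 9 + 14 + 4 = 34.
G + B + M: cost 11 + 3 + 4 = 18 ≤ 19, payoff 16 + 14 + 4 = 34.
Best is G, V, and B with total payoff 39.

39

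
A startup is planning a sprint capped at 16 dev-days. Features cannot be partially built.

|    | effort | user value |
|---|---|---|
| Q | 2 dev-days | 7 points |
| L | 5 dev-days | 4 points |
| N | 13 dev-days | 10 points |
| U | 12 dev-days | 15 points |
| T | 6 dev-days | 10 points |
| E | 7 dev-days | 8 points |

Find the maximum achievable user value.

Take Q, T, and E: effort 2 + 6 + 7 = 15 ≤ 16, user value 7 + 10 + 8 = 25.
No other feasible combination does better.

25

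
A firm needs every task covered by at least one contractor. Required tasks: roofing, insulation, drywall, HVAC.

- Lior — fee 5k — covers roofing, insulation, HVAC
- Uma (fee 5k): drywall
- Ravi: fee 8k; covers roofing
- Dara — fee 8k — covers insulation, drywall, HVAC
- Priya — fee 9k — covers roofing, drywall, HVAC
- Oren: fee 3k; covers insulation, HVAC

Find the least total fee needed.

Choose Lior and Uma: together they cover roofing, insulation, drywall, HVAC — every task.
Total fee: 5 + 5 = 10.

10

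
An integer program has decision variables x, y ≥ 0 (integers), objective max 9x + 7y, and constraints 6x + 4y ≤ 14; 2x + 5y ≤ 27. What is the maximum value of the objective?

Relaxing integrality, the LP optimum is 24.50 at (x,y) = (0, 3.5), which is not an integer point.
(x,y)=(1,2): 6·1+4·2=14≤14, 2·1+5·2=12≤27, objective 23.
(x,y)=(0,3): 6·0+4·3=12≤14, 2·0+5·3=15≤27, objective 21.
(x,y)=(1,1): 6·1+4·1=10≤14, 2·1+5·1=7≤27, objective 16.
The best lattice point is (1,2), giving 23.

23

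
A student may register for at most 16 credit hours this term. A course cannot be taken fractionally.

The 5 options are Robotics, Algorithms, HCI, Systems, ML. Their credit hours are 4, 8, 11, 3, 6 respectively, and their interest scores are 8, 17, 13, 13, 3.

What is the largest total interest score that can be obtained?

38

HCI + Systems: credit hours 11 + 3 = 14 ≤ 16, interest score 13 + 13 = 26.
Algorithms + Systems: credit hours 8 + 3 = 11 ≤ 16, interest score 17 + 13 = 30.
Robotics + Algorithms + Systems: credit hours 4 + 8 + 3 = 15 ≤ 16, interest score 8 + 17 + 13 = 38.
Best is Robotics, Algorithms, and Systems with total interest score 38.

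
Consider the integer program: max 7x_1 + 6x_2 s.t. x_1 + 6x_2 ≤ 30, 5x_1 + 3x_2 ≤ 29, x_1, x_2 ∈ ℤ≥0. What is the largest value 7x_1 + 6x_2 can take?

46

The continuous relaxation peaks at (3.11, 4.48) with value 48.67; rounding to a feasible lattice point costs some objective.
(x_1,x_2)=(4,3): 1·4+6·3=22≤30, 5·4+3·3=29≤29, objective 46.
(x_1,x_2)=(3,4): 1·3+6·4=27≤30, 5·3+3·4=27≤29, objective 45.
(x_1,x_2)=(4,2): 1·4+6·2=16≤30, 5·4+3·2=26≤29, objective 40.
Maximum is 46 at (x_1,x_2)=(4,3).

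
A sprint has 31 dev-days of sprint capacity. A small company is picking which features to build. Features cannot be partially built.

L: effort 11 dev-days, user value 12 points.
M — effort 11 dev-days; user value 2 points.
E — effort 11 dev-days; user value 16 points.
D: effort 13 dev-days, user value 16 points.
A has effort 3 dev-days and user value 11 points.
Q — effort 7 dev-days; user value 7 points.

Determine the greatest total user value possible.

Allowing fractional choices, the relaxed optimum would be about 47.4, but features are indivisible.
L + E + A: effort 11 + 11 + 3 = 25 ≤ 31, user value 12 + 16 + 11 = 39.
E + D + A: effort 11 + 13 + 3 = 27 ≤ 31, user value 16 + 16 + 11 = 43.
L + D + A: effort 11 + 13 + 3 = 27 ≤ 31, user value 12 + 16 + 11 = 39.
Best is E, D, and A with total user value 43.

43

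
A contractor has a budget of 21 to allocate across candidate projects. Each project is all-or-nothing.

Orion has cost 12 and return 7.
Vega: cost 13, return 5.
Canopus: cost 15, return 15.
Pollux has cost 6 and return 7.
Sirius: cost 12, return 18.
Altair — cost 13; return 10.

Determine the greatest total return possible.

Take Pollux and Sirius: cost 6 + 12 = 18 ≤ 21, return 7 + 18 = 25.
No other feasible combination does better.

25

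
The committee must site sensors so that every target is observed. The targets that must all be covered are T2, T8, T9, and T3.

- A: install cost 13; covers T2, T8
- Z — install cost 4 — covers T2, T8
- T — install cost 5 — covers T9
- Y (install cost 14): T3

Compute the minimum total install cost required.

This is an integer covering problem.
Choose Z, T, and Y: together they cover T2, T8, T9, T3 — every target.
Total install cost: 4 + 5 + 14 = 23.
No cover costs less than 23.

23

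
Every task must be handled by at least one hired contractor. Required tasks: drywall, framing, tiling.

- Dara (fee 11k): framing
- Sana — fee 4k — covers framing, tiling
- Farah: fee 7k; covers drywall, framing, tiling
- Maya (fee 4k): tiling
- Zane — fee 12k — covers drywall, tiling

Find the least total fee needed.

The greedy cost-per-new-task heuristic would pick Sana and Farah for 11, but a cheaper cover exists.
Farah alone covers drywall, framing, tiling — every task.
Total fee: 7.
No cover costs less than 7.

7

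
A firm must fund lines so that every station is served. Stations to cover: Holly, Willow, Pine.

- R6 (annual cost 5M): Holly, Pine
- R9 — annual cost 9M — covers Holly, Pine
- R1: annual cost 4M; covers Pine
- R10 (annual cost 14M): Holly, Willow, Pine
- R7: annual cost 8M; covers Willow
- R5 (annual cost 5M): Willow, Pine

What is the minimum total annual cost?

10

This is an integer covering problem.
Choose R6 and R5: together they cover Holly, Willow, Pine — every station.
Total annual cost: 5 + 5 = 10.
No cover costs less than 10.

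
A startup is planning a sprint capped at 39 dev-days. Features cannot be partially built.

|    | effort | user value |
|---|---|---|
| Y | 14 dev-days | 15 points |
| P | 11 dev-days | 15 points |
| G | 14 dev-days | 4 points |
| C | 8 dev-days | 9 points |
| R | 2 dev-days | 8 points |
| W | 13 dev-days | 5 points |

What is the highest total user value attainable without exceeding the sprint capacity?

47

Allowing fractional choices, the relaxed optimum would be about 48.5, but features are indivisible.
Y + P + C: effort 14 + 11 + 8 = 33 ≤ 39, user value 15 + 15 + 9 = 39.
Y + P + R: effort 14 + 11 + 2 = 27 ≤ 39, user value 15 + 15 + 8 = 38.
Y + P + C + R: effort 14 + 11 + 8 + 2 = 35 ≤ 39, user value 15 + 15 + 9 + 8 = 47.
Best is Y, P, C, and R with total user value 47.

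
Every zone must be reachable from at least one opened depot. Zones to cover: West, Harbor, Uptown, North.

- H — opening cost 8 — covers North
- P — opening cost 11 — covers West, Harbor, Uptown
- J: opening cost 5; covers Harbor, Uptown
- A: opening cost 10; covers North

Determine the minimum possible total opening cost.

This is a weighted set-cover instance.
The greedy cost-per-new-zone heuristic would pick J, H, and P for 24, but a cheaper cover exists.
Choose H and P: together they cover West, Harbor, Uptown, North — every zone.
Total opening cost: 8 + 11 = 19.
No cover costs less than 19.

19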